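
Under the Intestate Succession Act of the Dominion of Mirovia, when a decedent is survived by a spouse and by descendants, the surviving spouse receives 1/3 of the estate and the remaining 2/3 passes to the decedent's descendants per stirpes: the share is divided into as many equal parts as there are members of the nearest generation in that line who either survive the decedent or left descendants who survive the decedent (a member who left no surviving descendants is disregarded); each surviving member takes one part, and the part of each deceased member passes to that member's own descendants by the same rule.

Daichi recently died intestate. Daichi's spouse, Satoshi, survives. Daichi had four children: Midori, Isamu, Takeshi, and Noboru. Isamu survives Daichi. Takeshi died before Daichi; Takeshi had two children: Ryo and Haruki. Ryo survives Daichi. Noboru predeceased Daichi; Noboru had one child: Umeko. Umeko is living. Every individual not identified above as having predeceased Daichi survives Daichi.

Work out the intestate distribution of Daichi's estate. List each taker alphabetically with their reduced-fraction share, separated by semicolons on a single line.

Satoshi, as surviving spouse, takes 1/3.
The remaining 2/3 passes to Daichi's descendants per stirpes.
The 2/3 is divided into 4 equal shares of 1/6 among Midori, Isamu, Takeshi, Noboru.
Midori is living and takes 1/6.
Isamu is living and takes 1/6.
Takeshi predeceased; the 1/6 allotted to Takeshi's branch passes to Takeshi's issue by representation.
The 1/6 is divided into 2 equal shares of 1/12 among Ryo, Haruki.
Ryo is living and takes 1/12.
Haruki is living and takes 1/12.
Noboru predeceased; the 1/6 allotted to Noboru's branch passes to Noboru's issue by representation.
Umeko is the sole taker at this level and receives the full 1/6.

Haruki 1/12; Isamu 1/6; Midori 1/6; Ryo 1/12; Satoshi 1/3; Umeko 1/6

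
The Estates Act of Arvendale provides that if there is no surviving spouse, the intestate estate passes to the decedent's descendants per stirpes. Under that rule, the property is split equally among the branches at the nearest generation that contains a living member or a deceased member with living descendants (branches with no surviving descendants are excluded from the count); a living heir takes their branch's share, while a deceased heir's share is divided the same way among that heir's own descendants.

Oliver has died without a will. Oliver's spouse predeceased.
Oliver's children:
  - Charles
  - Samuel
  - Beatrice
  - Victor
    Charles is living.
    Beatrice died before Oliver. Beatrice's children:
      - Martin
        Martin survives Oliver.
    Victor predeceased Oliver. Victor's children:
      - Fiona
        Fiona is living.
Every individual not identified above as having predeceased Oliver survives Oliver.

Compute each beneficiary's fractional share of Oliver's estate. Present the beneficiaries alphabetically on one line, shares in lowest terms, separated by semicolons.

There is no surviving spouse, so the entire estate passes to Oliver's descendants per stirpes.
The estate is divided into 4 equal shares of 1/4 among Charles, Samuel, Beatrice, Victor.
Charles is living and takes 1/4.
Samuel is living and takes 1/4.
Beatrice predeceased; the 1/4 allotted to Beatrice's branch passes to Beatrice's issue by representation.
Martin is the sole taker at this level and receives the full 1/4.
Victor predeceased; the 1/4 allotted to Victor's branch passes to Victor's issue by representation.
Fiona is the sole taker at this level and receives the full 1/4.

Charles 1/4; Fiona 1/4; Martin 1/4; Samuel 1/4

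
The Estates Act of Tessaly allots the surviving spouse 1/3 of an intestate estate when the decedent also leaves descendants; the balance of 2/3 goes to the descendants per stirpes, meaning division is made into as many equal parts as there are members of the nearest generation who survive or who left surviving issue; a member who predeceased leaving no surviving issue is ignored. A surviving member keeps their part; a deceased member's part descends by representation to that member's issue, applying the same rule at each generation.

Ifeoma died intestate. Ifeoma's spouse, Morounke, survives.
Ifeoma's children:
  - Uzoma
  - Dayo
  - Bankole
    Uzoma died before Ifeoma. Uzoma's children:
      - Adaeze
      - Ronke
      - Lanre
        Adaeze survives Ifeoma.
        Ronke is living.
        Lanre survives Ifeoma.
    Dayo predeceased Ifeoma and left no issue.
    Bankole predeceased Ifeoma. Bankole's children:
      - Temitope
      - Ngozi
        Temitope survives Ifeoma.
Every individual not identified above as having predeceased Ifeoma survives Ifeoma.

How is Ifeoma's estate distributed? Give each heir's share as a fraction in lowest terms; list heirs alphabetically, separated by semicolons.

Morounke, as surviving spouse, takes 1/3.
The remaining 2/3 passes to Ifeoma's descendants per stirpes.
Dayo left no surviving issue, so that branch lapses and is disregarded.
The 2/3 is divided into 2 equal shares of 1/3 among Uzoma, Bankole.
Uzoma predeceased; the 1/3 allotted to Uzoma's branch passes to Uzoma's issue by representation.
The 1/3 is divided into 3 equal shares of 1/9 among Adaeze, Ronke, Lanre.
Adaeze is living and takes 1/9.
Ronke is living and takes 1/9.
Lanre is living and takes 1/9.
Bankole predeceased; the 1/3 allotted to Bankole's branch passes to Bankole's issue by representation.
The 1/3 is divided into 2 equal shares of 1/6 among Temitope, Ngozi.
Temitope is living and takes 1/6.
Ngozi is living and takes 1/6.

Adaeze 1/9; Lanre 1/9; Morounke 1/3; Ngozi 1/6; Ronke 1/9; Temitope 1/6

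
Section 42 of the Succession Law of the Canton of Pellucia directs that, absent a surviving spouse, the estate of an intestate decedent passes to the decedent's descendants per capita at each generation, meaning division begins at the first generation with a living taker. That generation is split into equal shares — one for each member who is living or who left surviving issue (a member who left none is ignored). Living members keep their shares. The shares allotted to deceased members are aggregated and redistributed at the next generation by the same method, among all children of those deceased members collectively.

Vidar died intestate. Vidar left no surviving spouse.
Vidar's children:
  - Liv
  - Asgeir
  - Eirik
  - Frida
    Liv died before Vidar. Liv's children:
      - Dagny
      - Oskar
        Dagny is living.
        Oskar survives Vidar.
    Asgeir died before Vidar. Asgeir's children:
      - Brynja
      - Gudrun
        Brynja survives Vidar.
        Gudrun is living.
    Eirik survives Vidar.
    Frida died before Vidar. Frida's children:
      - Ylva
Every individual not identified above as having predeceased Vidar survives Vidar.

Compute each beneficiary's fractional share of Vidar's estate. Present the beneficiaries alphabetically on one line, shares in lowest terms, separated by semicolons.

Brynja 3/20; Dagny 3/20; Eirik 1/4; Gudrun 3/20; Oskar 3/20; Ylva 3/20

There is no surviving spouse, so the entire estate passes to Vidar's descendants per capita at each generation.
At generation 1 (Liv, Asgeir, Eirik, Frida) there are 4 shares of (1)/4 = 1/4 each.
Living: Eirik — each takes 1/4.
Deceased: Liv, Asgeir, and Frida. Their combined 3/4 is pooled and carried to generation 2.
At generation 2 (Dagny, Oskar, Brynja, Gudrun, Ylva) there are 5 shares of (3/4)/5 = 3/20 each.
Living: Dagny, Oskar, Brynja, Gudrun, and Ylva — each takes 3/20.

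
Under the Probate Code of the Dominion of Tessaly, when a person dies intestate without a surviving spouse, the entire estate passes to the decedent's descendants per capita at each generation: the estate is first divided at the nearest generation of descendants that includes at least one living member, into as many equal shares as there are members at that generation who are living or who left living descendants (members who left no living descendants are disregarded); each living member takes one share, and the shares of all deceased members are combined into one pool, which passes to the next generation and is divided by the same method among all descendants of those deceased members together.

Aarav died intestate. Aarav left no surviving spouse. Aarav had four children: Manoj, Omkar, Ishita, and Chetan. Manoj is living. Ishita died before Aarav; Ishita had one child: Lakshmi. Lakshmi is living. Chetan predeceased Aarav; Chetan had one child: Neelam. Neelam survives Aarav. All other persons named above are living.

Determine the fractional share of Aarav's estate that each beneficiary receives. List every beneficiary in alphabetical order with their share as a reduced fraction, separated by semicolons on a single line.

There is no surviving spouse, so the entire estate passes to Aarav's descendants per capita at each generation.
At generation 1 (Manoj, Omkar, Ishita, Chetan) there are 4 shares of (1)/4 = 1/4 each.
Living: Manoj and Omkar — each takes 1/4.
Deceased: Ishita and Chetan. Their combined 1/2 is pooled and carried to generation 2.
At generation 2 (Lakshmi, Neelam) there are 2 shares of (1/2)/2 = 1/4 each.
Living: Lakshmi and Neelam — each takes 1/4.

Lakshmi 1/4; Manoj 1/4; Neelam 1/4; Omkar 1/4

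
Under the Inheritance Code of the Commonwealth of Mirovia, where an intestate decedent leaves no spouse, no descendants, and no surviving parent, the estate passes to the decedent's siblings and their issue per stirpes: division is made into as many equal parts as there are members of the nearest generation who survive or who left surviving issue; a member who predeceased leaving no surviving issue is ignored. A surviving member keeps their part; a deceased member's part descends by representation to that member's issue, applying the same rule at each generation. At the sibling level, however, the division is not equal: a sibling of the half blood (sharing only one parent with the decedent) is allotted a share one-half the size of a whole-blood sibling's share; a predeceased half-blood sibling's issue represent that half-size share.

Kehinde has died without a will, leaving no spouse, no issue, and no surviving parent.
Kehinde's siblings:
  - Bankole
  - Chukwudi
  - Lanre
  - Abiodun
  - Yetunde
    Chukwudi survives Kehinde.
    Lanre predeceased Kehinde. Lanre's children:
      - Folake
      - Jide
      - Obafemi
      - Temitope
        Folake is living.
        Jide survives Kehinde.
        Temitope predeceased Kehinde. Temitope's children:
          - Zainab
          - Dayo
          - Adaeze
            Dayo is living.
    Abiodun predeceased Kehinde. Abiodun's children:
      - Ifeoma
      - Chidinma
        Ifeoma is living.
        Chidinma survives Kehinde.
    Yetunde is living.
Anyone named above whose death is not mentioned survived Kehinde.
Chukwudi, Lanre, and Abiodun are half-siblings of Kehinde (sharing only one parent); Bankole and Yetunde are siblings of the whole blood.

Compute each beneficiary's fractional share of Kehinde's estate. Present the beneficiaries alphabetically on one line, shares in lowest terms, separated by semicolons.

No spouse, descendants, or parent survives, so the estate passes to Kehinde's siblings per stirpes.
Half-blood siblings count for one-half the weight of whole-blood siblings at the initial division.
Dividing 1 in proportion to weights (total weight 7/2): Bankole (weight 1) → 2/7; Chukwudi (weight 1/2) → 1/7; Lanre (weight 1/2) → 1/7; Abiodun (weight 1/2) → 1/7; Yetunde (weight 1) → 2/7.
Bankole is living and takes 2/7.
Chukwudi is living and takes 1/7.
Lanre predeceased; the 1/7 allotted to Lanre's branch passes to Lanre's issue by representation.
The 1/7 is divided into 4 equal shares of 1/28 among Folake, Jide, Obafemi, Temitope.
Folake is living and takes 1/28.
Jide is living and takes 1/28.
Obafemi is living and takes 1/28.
Temitope predeceased; the 1/28 allotted to Temitope's branch passes to Temitope's issue by representation.
The 1/28 is divided into 3 equal shares of 1/84 among Zainab, Dayo, Adaeze.
Zainab is living and takes 1/84.
Dayo is living and takes 1/84.
Adaeze is living and takes 1/84.
Abiodun predeceased; the 1/7 allotted to Abiodun's branch passes to Abiodun's issue by representation.
The 1/7 is divided into 2 equal shares of 1/14 among Ifeoma, Chidinma.
Ifeoma is living and takes 1/14.
Chidinma is living and takes 1/14.
Yetunde is living and takes 2/7.

Adaeze 1/84; Bankole 2/7; Chidinma 1/14; Chukwudi 1/7; Dayo 1/84; Folake 1/28; Ifeoma 1/14; Jide 1/28; Obafemi 1/28; Yetunde 2/7; Zainab 1/84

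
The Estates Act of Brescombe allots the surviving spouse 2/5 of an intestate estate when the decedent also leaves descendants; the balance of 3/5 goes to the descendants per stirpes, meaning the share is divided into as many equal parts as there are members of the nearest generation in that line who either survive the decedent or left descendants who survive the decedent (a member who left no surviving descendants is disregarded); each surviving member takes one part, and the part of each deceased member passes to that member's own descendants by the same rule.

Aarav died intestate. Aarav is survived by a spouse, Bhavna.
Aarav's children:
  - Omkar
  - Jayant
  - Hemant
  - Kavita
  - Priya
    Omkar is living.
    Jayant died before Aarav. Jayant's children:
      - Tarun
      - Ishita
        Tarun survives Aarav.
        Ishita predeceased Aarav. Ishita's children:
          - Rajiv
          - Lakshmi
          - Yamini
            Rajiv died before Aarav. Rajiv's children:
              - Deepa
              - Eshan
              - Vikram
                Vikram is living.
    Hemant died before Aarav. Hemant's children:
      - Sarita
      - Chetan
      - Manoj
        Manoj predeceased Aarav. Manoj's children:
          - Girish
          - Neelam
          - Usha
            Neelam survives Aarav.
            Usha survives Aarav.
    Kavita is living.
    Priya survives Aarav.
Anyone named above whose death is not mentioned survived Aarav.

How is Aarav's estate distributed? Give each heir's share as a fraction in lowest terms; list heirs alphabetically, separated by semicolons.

Bhavna, as surviving spouse, takes 2/5.
The remaining 3/5 passes to Aarav's descendants per stirpes.
The 3/5 is divided into 5 equal shares of 3/25 among Omkar, Jayant, Hemant, Kavita, Priya.
Omkar is living and takes 3/25.
Jayant predeceased; the 3/25 allotted to Jayant's branch passes to Jayant's issue by representation.
The 3/25 is divided into 2 equal shares of 3/50 among Tarun, Ishita.
Tarun is living and takes 3/50.
Ishita predeceased; the 3/50 allotted to Ishita's branch passes to Ishita's issue by representation.
The 3/50 is divided into 3 equal shares of 1/50 among Rajiv, Lakshmi, Yamini.
Rajiv predeceased; the 1/50 allotted to Rajiv's branch passes to Rajiv's issue by representation.
The 1/50 is divided into 3 equal shares of 1/150 among Deepa, Eshan, Vikram.
Deepa is living and takes 1/150.
Eshan is living and takes 1/150.
Vikram is living and takes 1/150.
Lakshmi is living and takes 1/50.
Yamini is living and takes 1/50.
Hemant predeceased; the 3/25 allotted to Hemant's branch passes to Hemant's issue by representation.
The 3/25 is divided into 3 equal shares of 1/25 among Sarita, Chetan, Manoj.
Sarita is living and takes 1/25.
Chetan is living and takes 1/25.
Manoj predeceased; the 1/25 allotted to Manoj's branch passes to Manoj's issue by representation.
The 1/25 is divided into 3 equal shares of 1/75 among Girish, Neelam, Usha.
Girish is living and takes 1/75.
Neelam is living and takes 1/75.
Usha is living and takes 1/75.
Kavita is living and takes 3/25.
Priya is living and takes 3/25.

Bhavna 2/5; Chetan 1/25; Deepa 1/150; Eshan 1/150; Girish 1/75; Kavita 3/25; Lakshmi 1/50; Neelam 1/75; Omkar 3/25; Priya 3/25; Sarita 1/25; Tarun 3/50; Usha 1/75; Vikram 1/150; Yamini 1/50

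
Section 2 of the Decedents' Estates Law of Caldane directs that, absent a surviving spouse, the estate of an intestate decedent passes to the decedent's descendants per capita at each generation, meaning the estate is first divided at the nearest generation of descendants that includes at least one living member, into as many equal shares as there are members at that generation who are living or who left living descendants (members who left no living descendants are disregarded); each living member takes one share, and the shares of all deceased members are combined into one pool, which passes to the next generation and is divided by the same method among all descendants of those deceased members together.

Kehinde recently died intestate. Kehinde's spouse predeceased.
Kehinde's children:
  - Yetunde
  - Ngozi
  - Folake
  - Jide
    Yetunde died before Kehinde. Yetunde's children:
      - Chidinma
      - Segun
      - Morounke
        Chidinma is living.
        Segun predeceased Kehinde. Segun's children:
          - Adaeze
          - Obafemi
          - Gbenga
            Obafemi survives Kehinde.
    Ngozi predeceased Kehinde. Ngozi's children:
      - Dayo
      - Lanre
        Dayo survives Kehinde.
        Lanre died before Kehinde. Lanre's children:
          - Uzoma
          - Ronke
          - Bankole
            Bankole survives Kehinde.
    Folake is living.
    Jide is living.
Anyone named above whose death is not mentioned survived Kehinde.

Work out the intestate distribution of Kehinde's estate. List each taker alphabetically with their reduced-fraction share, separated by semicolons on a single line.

Adaeze 1/30; Bankole 1/30; Chidinma 1/10; Dayo 1/10; Folake 1/4; Gbenga 1/30; Jide 1/4; Morounke 1/10; Obafemi 1/30; Ronke 1/30; Uzoma 1/30

There is no surviving spouse, so the entire estate passes to Kehinde's descendants per capita at each generation.
At generation 1 (Yetunde, Ngozi, Folake, Jide) there are 4 shares of (1)/4 = 1/4 each.
Living: Folake and Jide — each takes 1/4.
Deceased: Yetunde and Ngozi. Their combined 1/2 is pooled and carried to generation 2.
At generation 2 (Chidinma, Segun, Morounke, Dayo, Lanre) there are 5 shares of (1/2)/5 = 1/10 each.
Living: Chidinma, Morounke, and Dayo — each takes 1/10.
Deceased: Segun and Lanre. Their combined 1/5 is pooled and carried to generation 3.
At generation 3 (Adaeze, Obafemi, Gbenga, Uzoma, Ronke, Bankole) there are 6 shares of (1/5)/6 = 1/30 each.
Living: Adaeze, Obafemi, Gbenga, Uzoma, Ronke, and Bankole — each takes 1/30.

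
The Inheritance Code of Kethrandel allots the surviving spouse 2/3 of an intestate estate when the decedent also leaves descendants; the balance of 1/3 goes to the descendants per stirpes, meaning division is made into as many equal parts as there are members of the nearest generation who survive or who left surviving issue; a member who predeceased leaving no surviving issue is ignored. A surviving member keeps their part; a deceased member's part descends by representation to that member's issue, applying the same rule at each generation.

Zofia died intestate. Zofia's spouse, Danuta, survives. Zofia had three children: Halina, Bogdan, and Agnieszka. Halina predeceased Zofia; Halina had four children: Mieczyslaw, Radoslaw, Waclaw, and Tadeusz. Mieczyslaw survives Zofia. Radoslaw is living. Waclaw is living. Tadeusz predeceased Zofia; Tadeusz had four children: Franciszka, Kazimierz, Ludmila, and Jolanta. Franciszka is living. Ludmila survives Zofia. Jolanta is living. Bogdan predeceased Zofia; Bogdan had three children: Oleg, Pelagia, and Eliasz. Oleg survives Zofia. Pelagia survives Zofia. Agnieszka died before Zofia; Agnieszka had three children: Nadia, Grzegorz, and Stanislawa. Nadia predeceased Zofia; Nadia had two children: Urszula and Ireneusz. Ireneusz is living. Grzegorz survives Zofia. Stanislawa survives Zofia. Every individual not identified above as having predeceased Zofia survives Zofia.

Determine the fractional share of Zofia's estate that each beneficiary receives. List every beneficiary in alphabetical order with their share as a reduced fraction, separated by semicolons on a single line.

Danuta 2/3; Eliasz 1/27; Franciszka 1/144; Grzegorz 1/27; Ireneusz 1/54; Jolanta 1/144; Kazimierz 1/144; Ludmila 1/144; Mieczyslaw 1/36; Oleg 1/27; Pelagia 1/27; Radoslaw 1/36; Stanislawa 1/27; Urszula 1/54; Waclaw 1/36

Danuta, as surviving spouse, takes 2/3.
The remaining 1/3 passes to Zofia's descendants per stirpes.
The 1/3 is divided into 3 equal shares of 1/9 among Halina, Bogdan, Agnieszka.
Halina predeceased; the 1/9 allotted to Halina's branch passes to Halina's issue by representation.
The 1/9 is divided into 4 equal shares of 1/36 among Mieczyslaw, Radoslaw, Waclaw, Tadeusz.
Mieczyslaw is living and takes 1/36.
Radoslaw is living and takes 1/36.
Waclaw is living and takes 1/36.
Tadeusz predeceased; the 1/36 allotted to Tadeusz's branch passes to Tadeusz's issue by representation.
The 1/36 is divided into 4 equal shares of 1/144 among Franciszka, Kazimierz, Ludmila, Jolanta.
Franciszka is living and takes 1/144.
Kazimierz is living and takes 1/144.
Ludmila is living and takes 1/144.
Jolanta is living and takes 1/144.
Bogdan predeceased; the 1/9 allotted to Bogdan's branch passes to Bogdan's issue by representation.
The 1/9 is divided into 3 equal shares of 1/27 among Oleg, Pelagia, Eliasz.
Oleg is living and takes 1/27.
Pelagia is living and takes 1/27.
Eliasz is living and takes 1/27.
Agnieszka predeceased; the 1/9 allotted to Agnieszka's branch passes to Agnieszka's issue by representation.
The 1/9 is divided into 3 equal shares of 1/27 among Nadia, Grzegorz, Stanislawa.
Nadia predeceased; the 1/27 allotted to Nadia's branch passes to Nadia's issue by representation.
The 1/27 is divided into 2 equal shares of 1/54 among Urszula, Ireneusz.
Urszula is living and takes 1/54.
Ireneusz is living and takes 1/54.
Grzegorz is living and takes 1/27.
Stanislawa is living and takes 1/27.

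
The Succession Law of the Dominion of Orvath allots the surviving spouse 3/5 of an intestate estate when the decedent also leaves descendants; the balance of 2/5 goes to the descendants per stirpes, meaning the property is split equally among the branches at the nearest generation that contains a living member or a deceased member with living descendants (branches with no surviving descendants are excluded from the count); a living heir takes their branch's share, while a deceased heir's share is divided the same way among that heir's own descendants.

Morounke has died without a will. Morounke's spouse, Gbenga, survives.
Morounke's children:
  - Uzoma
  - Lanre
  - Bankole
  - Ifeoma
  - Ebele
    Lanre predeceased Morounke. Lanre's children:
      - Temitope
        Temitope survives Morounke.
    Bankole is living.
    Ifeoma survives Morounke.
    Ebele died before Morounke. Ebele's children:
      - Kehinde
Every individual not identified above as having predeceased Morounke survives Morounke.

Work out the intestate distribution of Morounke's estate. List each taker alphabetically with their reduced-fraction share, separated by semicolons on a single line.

Bankole 2/25; Gbenga 3/5; Ifeoma 2/25; Kehinde 2/25; Temitope 2/25; Uzoma 2/25

Gbenga, as surviving spouse, takes 3/5.
The remaining 2/5 passes to Morounke's descendants per stirpes.
The 2/5 is divided into 5 equal shares of 2/25 among Uzoma, Lanre, Bankole, Ifeoma, Ebele.
Uzoma is living and takes 2/25.
Lanre predeceased; the 2/25 allotted to Lanre's branch passes to Lanre's issue by representation.
Temitope is the sole taker at this level and receives the full 2/25.
Bankole is living and takes 2/25.
Ifeoma is living and takes 2/25.
Ebele predeceased; the 2/25 allotted to Ebele's branch passes to Ebele's issue by representation.
Kehinde is the sole taker at this level and receives the full 2/25.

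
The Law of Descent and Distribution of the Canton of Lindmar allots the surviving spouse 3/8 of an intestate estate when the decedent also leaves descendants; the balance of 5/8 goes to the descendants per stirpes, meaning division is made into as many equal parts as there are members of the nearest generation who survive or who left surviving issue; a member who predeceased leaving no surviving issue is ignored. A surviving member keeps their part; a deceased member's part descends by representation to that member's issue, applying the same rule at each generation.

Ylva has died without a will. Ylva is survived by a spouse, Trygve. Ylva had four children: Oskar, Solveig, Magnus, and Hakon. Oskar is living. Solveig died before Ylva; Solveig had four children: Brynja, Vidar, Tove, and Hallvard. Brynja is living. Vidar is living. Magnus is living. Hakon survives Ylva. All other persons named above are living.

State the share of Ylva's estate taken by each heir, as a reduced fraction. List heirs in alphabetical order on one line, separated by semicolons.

Brynja 5/128; Hakon 5/32; Hallvard 5/128; Magnus 5/32; Oskar 5/32; Tove 5/128; Trygve 3/8; Vidar 5/128

Trygve, as surviving spouse, takes 3/8.
The remaining 5/8 passes to Ylva's descendants per stirpes.
The 5/8 is divided into 4 equal shares of 5/32 among Oskar, Solveig, Magnus, Hakon.
Oskar is living and takes 5/32.
Solveig predeceased; the 5/32 allotted to Solveig's branch passes to Solveig's issue by representation.
The 5/32 is divided into 4 equal shares of 5/128 among Brynja, Vidar, Tove, Hallvard.
Brynja is living and takes 5/128.
Vidar is living and takes 5/128.
Tove is living and takes 5/128.
Hallvard is living and takes 5/128.
Magnus is living and takes 5/32.
Hakon is living and takes 5/32.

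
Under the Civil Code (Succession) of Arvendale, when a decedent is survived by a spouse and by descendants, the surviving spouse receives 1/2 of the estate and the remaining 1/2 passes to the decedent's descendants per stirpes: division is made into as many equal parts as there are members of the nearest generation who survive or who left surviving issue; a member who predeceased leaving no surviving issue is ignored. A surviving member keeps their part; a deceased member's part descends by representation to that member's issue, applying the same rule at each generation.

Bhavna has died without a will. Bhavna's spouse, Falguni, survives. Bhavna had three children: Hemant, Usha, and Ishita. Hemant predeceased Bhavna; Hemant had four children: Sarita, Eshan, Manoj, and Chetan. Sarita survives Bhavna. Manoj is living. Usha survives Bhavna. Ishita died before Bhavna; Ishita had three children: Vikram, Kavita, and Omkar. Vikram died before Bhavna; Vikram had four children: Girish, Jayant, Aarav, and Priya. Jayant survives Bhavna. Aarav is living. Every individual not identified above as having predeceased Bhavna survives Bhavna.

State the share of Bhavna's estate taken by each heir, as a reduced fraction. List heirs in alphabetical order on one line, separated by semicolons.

Aarav 1/72; Chetan 1/24; Eshan 1/24; Falguni 1/2; Girish 1/72; Jayant 1/72; Kavita 1/18; Manoj 1/24; Omkar 1/18; Priya 1/72; Sarita 1/24; Usha 1/6

Falguni, as surviving spouse, takes 1/2.
The remaining 1/2 passes to Bhavna's descendants per stirpes.
The 1/2 is divided into 3 equal shares of 1/6 among Hemant, Usha, Ishita.
Hemant predeceased; the 1/6 allotted to Hemant's branch passes to Hemant's issue by representation.
The 1/6 is divided into 4 equal shares of 1/24 among Sarita, Eshan, Manoj, Chetan.
Sarita is living and takes 1/24.
Eshan is living and takes 1/24.
Manoj is living and takes 1/24.
Chetan is living and takes 1/24.
Usha is living and takes 1/6.
Ishita predeceased; the 1/6 allotted to Ishita's branch passes to Ishita's issue by representation.
The 1/6 is divided into 3 equal shares of 1/18 among Vikram, Kavita, Omkar.
Vikram predeceased; the 1/18 allotted to Vikram's branch passes to Vikram's issue by representation.
The 1/18 is divided into 4 equal shares of 1/72 among Girish, Jayant, Aarav, Priya.
Girish is living and takes 1/72.
Jayant is living and takes 1/72.
Aarav is living and takes 1/72.
Priya is living and takes 1/72.
Kavita is living and takes 1/18.
Omkar is living and takes 1/18.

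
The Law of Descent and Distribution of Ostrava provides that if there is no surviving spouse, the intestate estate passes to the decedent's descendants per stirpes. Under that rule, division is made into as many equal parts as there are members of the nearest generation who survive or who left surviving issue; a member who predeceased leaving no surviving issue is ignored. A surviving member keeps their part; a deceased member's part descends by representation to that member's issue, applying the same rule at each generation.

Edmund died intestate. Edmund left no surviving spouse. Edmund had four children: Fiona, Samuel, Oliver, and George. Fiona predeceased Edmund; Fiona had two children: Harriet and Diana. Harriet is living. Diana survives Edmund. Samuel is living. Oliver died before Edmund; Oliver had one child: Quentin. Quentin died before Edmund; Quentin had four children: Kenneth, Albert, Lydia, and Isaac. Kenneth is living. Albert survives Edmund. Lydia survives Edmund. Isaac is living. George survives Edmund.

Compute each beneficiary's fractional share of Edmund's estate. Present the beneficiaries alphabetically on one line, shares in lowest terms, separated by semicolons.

There is no surviving spouse, so the entire estate passes to Edmund's descendants per stirpes.
The estate is divided into 4 equal shares of 1/4 among Fiona, Samuel, Oliver, George.
Fiona predeceased; the 1/4 allotted to Fiona's branch passes to Fiona's issue by representation.
The 1/4 is divided into 2 equal shares of 1/8 among Harriet, Diana.
Harriet is living and takes 1/8.
Diana is living and takes 1/8.
Samuel is living and takes 1/4.
Oliver predeceased; the 1/4 allotted to Oliver's branch passes to Oliver's issue by representation.
Quentin's line is the sole branch at this level, so the full 1/4 passes to Quentin's issue by representation.
The 1/4 is divided into 4 equal shares of 1/16 among Kenneth, Albert, Lydia, Isaac.
Kenneth is living and takes 1/16.
Albert is living and takes 1/16.
Lydia is living and takes 1/16.
Isaac is living and takes 1/16.
George is living and takes 1/4.

Albert 1/16; Diana 1/8; George 1/4; Harriet 1/8; Isaac 1/16; Kenneth 1/16; Lydia 1/16; Samuel 1/4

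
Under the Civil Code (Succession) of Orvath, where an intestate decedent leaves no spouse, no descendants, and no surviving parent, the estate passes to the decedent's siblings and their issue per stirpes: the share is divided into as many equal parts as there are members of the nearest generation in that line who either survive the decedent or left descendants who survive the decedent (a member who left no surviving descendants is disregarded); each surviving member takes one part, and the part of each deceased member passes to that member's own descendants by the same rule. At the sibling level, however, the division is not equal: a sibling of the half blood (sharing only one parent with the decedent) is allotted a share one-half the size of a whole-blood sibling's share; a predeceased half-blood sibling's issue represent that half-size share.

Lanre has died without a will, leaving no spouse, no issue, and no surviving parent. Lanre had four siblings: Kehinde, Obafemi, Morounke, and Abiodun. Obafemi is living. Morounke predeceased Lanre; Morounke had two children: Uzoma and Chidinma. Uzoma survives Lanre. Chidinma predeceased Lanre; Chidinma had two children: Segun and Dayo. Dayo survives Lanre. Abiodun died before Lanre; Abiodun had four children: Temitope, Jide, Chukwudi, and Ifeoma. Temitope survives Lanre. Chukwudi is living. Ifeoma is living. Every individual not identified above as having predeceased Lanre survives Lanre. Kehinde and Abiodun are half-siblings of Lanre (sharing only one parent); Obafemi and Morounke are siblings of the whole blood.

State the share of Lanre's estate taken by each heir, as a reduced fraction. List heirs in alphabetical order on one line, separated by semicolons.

Chukwudi 1/24; Dayo 1/12; Ifeoma 1/24; Jide 1/24; Kehinde 1/6; Obafemi 1/3; Segun 1/12; Temitope 1/24; Uzoma 1/6

No spouse, descendants, or parent survives, so the estate passes to Lanre's siblings per stirpes.
Half-blood siblings count for one-half the weight of whole-blood siblings at the initial division.
Dividing 1 in proportion to weights (total weight 3): Kehinde (weight 1/2) → 1/6; Obafemi (weight 1) → 1/3; Morounke (weight 1) → 1/3; Abiodun (weight 1/2) → 1/6.
Kehinde is living and takes 1/6.
Obafemi is living and takes 1/3.
Morounke predeceased; the 1/3 allotted to Morounke's branch passes to Morounke's issue by representation.
The 1/3 is divided into 2 equal shares of 1/6 among Uzoma, Chidinma.
Uzoma is living and takes 1/6.
Chidinma predeceased; the 1/6 allotted to Chidinma's branch passes to Chidinma's issue by representation.
The 1/6 is divided into 2 equal shares of 1/12 among Segun, Dayo.
Segun is living and takes 1/12.
Dayo is living and takes 1/12.
Abiodun predeceased; the 1/6 allotted to Abiodun's branch passes to Abiodun's issue by representation.
The 1/6 is divided into 4 equal shares of 1/24 among Temitope, Jide, Chukwudi, Ifeoma.
Temitope is living and takes 1/24.
Jide is living and takes 1/24.
Chukwudi is living and takes 1/24.
Ifeoma is living and takes 1/24.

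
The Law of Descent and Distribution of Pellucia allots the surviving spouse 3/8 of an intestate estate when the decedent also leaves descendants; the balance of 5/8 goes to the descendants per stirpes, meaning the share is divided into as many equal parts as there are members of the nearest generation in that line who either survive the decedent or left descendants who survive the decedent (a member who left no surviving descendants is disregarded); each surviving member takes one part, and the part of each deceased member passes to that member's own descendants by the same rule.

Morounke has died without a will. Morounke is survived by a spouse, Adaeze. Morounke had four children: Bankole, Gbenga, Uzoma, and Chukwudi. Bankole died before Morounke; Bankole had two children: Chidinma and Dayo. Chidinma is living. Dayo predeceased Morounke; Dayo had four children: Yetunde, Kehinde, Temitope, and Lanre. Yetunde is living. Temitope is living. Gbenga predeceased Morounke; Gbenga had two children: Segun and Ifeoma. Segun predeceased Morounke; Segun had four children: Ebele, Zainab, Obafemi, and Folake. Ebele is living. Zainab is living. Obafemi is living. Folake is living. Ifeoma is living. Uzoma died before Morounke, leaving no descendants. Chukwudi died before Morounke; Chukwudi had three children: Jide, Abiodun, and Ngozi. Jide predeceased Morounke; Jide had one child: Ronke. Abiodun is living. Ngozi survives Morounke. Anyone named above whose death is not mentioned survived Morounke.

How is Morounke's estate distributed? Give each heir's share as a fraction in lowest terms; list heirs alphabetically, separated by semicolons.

Adaeze, as surviving spouse, takes 3/8.
The remaining 5/8 passes to Morounke's descendants per stirpes.
Uzoma left no surviving issue, so that branch lapses and is disregarded.
The 5/8 is divided into 3 equal shares of 5/24 among Bankole, Gbenga, Chukwudi.
Bankole predeceased; the 5/24 allotted to Bankole's branch passes to Bankole's issue by representation.
The 5/24 is divided into 2 equal shares of 5/48 among Chidinma, Dayo.
Chidinma is living and takes 5/48.
Dayo predeceased; the 5/48 allotted to Dayo's branch passes to Dayo's issue by representation.
The 5/48 is divided into 4 equal shares of 5/192 among Yetunde, Kehinde, Temitope, Lanre.
Yetunde is living and takes 5/192.
Kehinde is living and takes 5/192.
Temitope is living and takes 5/192.
Lanre is living and takes 5/192.
Gbenga predeceased; the 5/24 allotted to Gbenga's branch passes to Gbenga's issue by representation.
The 5/24 is divided into 2 equal shares of 5/48 among Segun, Ifeoma.
Segun predeceased; the 5/48 allotted to Segun's branch passes to Segun's issue by representation.
The 5/48 is divided into 4 equal shares of 5/192 among Ebele, Zainab, Obafemi, Folake.
Ebele is living and takes 5/192.
Zainab is living and takes 5/192.
Obafemi is living and takes 5/192.
Folake is living and takes 5/192.
Ifeoma is living and takes 5/48.
Chukwudi predeceased; the 5/24 allotted to Chukwudi's branch passes to Chukwudi's issue by representation.
The 5/24 is divided into 3 equal shares of 5/72 among Jide, Abiodun, Ngozi.
Jide predeceased; the 5/72 allotted to Jide's branch passes to Jide's issue by representation.
Ronke is the sole taker at this level and receives the full 5/72.
Abiodun is living and takes 5/72.
Ngozi is living and takes 5/72.

Abiodun 5/72; Adaeze 3/8; Chidinma 5/48; Ebele 5/192; Folake 5/192; Ifeoma 5/48; Kehinde 5/192; Lanre 5/192; Ngozi 5/72; Obafemi 5/192; Ronke 5/72; Temitope 5/192; Yetunde 5/192; Zainab 5/192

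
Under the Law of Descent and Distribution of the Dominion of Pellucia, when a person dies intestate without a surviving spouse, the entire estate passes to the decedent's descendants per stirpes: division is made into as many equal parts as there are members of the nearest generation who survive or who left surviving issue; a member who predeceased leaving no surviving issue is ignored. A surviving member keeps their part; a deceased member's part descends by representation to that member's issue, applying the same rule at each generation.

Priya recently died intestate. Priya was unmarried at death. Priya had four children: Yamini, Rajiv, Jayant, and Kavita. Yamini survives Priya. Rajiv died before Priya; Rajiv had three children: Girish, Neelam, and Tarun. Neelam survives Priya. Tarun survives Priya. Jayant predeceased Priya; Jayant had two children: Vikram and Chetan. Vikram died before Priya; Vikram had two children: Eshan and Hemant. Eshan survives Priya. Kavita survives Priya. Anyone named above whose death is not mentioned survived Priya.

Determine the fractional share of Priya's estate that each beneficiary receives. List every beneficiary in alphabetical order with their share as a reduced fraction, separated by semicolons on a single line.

Chetan 1/8; Eshan 1/16; Girish 1/12; Hemant 1/16; Kavita 1/4; Neelam 1/12; Tarun 1/12; Yamini 1/4

There is no surviving spouse, so the entire estate passes to Priya's descendants per stirpes.
The estate is divided into 4 equal shares of 1/4 among Yamini, Rajiv, Jayant, Kavita.
Yamini is living and takes 1/4.
Rajiv predeceased; the 1/4 allotted to Rajiv's branch passes to Rajiv's issue by representation.
The 1/4 is divided into 3 equal shares of 1/12 among Girish, Neelam, Tarun.
Girish is living and takes 1/12.
Neelam is living and takes 1/12.
Tarun is living and takes 1/12.
Jayant predeceased; the 1/4 allotted to Jayant's branch passes to Jayant's issue by representation.
The 1/4 is divided into 2 equal shares of 1/8 among Vikram, Chetan.
Vikram predeceased; the 1/8 allotted to Vikram's branch passes to Vikram's issue by representation.
The 1/8 is divided into 2 equal shares of 1/16 among Eshan, Hemant.
Eshan is living and takes 1/16.
Hemant is living and takes 1/16.
Chetan is living and takes 1/8.
Kavita is living and takes 1/4.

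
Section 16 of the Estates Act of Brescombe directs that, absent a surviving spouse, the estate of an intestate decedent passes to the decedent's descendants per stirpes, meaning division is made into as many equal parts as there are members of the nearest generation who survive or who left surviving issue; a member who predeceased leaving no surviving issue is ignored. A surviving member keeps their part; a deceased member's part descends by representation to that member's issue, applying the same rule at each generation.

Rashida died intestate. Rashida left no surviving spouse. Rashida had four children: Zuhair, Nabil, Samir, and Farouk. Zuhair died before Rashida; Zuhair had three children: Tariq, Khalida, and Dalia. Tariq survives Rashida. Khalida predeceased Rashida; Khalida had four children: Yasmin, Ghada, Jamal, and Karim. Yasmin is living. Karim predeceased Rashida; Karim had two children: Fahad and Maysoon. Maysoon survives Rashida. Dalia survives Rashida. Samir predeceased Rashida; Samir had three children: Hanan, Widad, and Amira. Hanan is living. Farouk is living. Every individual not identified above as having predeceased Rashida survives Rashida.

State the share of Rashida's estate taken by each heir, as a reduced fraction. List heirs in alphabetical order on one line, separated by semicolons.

Amira 1/12; Dalia 1/12; Fahad 1/96; Farouk 1/4; Ghada 1/48; Hanan 1/12; Jamal 1/48; Maysoon 1/96; Nabil 1/4; Tariq 1/12; Widad 1/12; Yasmin 1/48

There is no surviving spouse, so the entire estate passes to Rashida's descendants per stirpes.
The estate is divided into 4 equal shares of 1/4 among Zuhair, Nabil, Samir, Farouk.
Zuhair predeceased; the 1/4 allotted to Zuhair's branch passes to Zuhair's issue by representation.
The 1/4 is divided into 3 equal shares of 1/12 among Tariq, Khalida, Dalia.
Tariq is living and takes 1/12.
Khalida predeceased; the 1/12 allotted to Khalida's branch passes to Khalida's issue by representation.
The 1/12 is divided into 4 equal shares of 1/48 among Yasmin, Ghada, Jamal, Karim.
Yasmin is living and takes 1/48.
Ghada is living and takes 1/48.
Jamal is living and takes 1/48.
Karim predeceased; the 1/48 allotted to Karim's branch passes to Karim's issue by representation.
The 1/48 is divided into 2 equal shares of 1/96 among Fahad, Maysoon.
Fahad is living and takes 1/96.
Maysoon is living and takes 1/96.
Dalia is living and takes 1/12.
Nabil is living and takes 1/4.
Samir predeceased; the 1/4 allotted to Samir's branch passes to Samir's issue by representation.
The 1/4 is divided into 3 equal shares of 1/12 among Hanan, Widad, Amira.
Hanan is living and takes 1/12.
Widad is living and takes 1/12.
Amira is living and takes 1/12.
Farouk is living and takes 1/4.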